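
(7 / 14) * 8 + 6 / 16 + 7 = 11.38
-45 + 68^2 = 4579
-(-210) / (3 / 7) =490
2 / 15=0.13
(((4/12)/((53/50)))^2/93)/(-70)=-250/16457931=-0.00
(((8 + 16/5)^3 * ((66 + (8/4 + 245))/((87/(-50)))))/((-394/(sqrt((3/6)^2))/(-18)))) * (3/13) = -494710272/371345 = -1332.21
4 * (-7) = -28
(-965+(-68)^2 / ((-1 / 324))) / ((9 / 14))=-20987974 / 9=-2331997.11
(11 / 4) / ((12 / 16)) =3.67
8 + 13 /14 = 125 /14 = 8.93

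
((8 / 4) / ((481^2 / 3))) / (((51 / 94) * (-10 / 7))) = -658 / 19665685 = -0.00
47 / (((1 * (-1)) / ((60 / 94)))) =-30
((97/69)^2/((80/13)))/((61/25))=611585/4646736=0.13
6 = 6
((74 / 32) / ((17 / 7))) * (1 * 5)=1295 / 272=4.76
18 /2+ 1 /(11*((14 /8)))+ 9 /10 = 7663 /770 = 9.95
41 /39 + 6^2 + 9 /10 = 14801 /390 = 37.95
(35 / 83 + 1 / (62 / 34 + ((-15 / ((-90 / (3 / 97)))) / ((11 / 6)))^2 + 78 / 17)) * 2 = 5949748869 / 5149961341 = 1.16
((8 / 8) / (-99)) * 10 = -0.10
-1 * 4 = -4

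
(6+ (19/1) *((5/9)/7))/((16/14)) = 473/72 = 6.57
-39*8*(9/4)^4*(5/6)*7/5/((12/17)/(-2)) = 26431.95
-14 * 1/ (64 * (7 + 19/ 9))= -0.02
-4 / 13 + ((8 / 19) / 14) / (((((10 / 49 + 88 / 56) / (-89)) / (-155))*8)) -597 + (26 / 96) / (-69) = -13477584359 / 23723856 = -568.10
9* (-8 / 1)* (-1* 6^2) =2592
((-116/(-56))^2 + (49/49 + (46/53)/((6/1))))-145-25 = -5128489/31164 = -164.56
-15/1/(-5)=3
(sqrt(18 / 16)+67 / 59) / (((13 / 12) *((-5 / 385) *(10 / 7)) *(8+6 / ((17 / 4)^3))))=-13.53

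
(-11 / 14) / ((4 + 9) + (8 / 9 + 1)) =-99 / 1876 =-0.05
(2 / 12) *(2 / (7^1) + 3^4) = 569 / 42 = 13.55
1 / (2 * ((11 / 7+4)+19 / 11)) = 77 / 1124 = 0.07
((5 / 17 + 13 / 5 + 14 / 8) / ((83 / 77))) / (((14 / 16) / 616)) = 3033.11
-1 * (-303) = 303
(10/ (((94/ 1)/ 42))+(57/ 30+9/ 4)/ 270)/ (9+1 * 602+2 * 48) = 1137901/ 179436600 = 0.01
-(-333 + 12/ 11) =3651/ 11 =331.91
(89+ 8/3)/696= 275/2088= 0.13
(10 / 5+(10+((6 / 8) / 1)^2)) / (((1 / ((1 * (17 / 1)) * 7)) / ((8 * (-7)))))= -83716.50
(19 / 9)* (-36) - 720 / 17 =-2012 / 17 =-118.35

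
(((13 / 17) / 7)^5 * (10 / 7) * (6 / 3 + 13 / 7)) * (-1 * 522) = -52330035420 / 1169313293351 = -0.04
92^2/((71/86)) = 727904/71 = 10252.17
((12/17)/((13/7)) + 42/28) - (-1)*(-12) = -4473/442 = -10.12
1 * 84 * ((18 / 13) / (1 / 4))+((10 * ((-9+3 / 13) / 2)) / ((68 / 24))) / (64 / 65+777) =465.21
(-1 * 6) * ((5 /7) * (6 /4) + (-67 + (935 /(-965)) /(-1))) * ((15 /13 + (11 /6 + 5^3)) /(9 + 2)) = 1752226143 /386386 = 4534.91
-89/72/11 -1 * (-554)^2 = -243077561/792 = -306916.11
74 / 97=0.76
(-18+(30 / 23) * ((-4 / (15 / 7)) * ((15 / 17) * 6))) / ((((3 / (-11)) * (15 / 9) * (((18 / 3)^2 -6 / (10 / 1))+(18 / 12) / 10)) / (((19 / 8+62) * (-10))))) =-38012150 / 30889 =-1230.60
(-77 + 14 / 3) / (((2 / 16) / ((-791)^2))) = -1086182216 / 3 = -362060738.67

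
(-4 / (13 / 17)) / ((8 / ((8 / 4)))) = -1.31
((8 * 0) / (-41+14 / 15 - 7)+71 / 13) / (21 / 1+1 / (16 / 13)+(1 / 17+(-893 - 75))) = -19312 / 3345511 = -0.01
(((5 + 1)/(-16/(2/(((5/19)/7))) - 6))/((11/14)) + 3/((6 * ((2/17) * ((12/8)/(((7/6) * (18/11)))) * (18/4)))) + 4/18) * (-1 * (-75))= 73375/4609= 15.92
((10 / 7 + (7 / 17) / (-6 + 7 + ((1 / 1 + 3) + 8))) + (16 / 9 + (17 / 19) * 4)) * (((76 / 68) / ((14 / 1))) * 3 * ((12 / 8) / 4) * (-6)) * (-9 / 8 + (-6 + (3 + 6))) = -81150345 / 11781952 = -6.89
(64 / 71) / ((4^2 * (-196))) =-1 / 3479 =-0.00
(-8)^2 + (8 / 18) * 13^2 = 1252 / 9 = 139.11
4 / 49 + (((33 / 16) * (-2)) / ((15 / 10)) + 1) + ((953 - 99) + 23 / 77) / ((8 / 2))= 228435 / 1078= 211.91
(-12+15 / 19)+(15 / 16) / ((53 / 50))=-83187 / 8056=-10.33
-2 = -2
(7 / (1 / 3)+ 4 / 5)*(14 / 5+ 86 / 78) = 82949 / 975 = 85.08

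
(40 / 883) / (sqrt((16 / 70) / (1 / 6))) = 10* sqrt(105) / 2649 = 0.04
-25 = -25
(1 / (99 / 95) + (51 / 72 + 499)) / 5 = 100.13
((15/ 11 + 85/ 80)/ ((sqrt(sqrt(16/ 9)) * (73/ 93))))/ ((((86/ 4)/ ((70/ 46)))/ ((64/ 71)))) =5559540 * sqrt(3)/ 56385857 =0.17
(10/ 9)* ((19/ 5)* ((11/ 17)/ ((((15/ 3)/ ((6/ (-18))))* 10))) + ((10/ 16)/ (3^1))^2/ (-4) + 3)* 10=14554619/ 440640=33.03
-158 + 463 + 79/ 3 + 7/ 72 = 23863/ 72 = 331.43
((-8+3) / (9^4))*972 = -20 / 27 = -0.74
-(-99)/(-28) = -99/28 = -3.54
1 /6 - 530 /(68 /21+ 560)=-6869 /8871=-0.77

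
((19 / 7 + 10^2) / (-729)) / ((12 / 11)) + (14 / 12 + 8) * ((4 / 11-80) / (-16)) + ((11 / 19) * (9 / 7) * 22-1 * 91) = -67780427 / 2326968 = -29.13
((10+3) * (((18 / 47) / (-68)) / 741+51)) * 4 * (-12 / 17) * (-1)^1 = 483120072 / 258077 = 1872.00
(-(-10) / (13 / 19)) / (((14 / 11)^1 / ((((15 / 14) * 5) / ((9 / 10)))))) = 130625 / 1911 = 68.35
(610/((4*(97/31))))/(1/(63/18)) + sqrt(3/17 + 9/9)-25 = 2*sqrt(85)/17 + 56485/388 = 146.66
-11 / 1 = -11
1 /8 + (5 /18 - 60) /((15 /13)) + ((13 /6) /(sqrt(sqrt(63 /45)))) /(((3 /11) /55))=-11153 /216 + 7865 * 5^(1 /4) * 7^(3 /4) /126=350.06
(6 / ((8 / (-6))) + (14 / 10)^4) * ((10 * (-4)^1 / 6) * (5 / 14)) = 823 / 525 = 1.57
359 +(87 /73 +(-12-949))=-43859 /73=-600.81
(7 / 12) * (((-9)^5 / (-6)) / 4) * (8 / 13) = 45927 / 52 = 883.21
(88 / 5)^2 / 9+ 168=45544 / 225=202.42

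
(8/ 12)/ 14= 1/ 21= 0.05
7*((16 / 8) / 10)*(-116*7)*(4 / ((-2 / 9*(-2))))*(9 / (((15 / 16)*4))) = -613872 / 25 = -24554.88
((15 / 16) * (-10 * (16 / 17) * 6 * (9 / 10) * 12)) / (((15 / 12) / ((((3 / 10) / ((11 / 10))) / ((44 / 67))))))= -390744 / 2057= -189.96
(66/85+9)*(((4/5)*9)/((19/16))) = 478656/8075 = 59.28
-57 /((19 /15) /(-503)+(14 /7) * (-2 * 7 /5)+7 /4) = 1720260 /116269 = 14.80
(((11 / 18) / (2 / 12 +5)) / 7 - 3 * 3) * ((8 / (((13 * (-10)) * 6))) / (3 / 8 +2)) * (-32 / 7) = -2994176 / 16883685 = -0.18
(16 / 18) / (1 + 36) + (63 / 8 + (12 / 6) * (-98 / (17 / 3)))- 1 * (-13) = -619957 / 45288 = -13.69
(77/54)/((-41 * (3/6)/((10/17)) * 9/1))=-0.00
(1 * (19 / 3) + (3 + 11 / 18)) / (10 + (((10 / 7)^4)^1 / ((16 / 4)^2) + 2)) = 429779 / 529866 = 0.81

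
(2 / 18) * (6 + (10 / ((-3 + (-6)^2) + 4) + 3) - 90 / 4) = -979 / 666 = -1.47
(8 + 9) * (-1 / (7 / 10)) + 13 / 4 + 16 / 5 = -2497 / 140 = -17.84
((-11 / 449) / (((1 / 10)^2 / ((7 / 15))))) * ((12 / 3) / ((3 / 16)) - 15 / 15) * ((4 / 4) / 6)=-46970 / 12123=-3.87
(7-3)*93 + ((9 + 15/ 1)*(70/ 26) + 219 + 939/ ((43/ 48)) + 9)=1712.80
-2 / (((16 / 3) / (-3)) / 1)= 9 / 8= 1.12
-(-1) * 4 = 4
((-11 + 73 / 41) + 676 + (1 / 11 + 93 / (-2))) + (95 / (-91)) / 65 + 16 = 679033143 / 1067066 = 636.36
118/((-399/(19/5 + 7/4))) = -2183/1330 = -1.64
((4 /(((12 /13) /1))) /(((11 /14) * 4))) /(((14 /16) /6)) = 104 /11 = 9.45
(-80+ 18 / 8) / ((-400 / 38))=5909 / 800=7.39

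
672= 672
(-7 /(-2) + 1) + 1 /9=83 /18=4.61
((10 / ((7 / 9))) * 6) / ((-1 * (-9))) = 60 / 7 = 8.57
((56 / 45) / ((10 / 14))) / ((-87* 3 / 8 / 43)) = -134848 / 58725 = -2.30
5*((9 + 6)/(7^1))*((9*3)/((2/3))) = 6075/14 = 433.93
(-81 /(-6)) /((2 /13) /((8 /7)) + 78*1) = 702 /4063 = 0.17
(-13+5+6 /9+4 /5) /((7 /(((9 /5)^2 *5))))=-378 /25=-15.12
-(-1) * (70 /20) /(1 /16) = 56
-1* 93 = -93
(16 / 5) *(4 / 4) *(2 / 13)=32 / 65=0.49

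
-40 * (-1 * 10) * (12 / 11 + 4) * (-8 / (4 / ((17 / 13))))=-761600 / 143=-5325.87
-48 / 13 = -3.69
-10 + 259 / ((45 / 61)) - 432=-4091 / 45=-90.91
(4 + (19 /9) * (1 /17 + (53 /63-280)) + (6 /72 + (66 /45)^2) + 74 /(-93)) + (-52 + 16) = -18519350189 /29880900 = -619.77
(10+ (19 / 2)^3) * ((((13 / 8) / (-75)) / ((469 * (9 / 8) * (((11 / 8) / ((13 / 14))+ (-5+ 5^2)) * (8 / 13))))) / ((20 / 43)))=-24279047 / 4190984000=-0.01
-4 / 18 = -2 / 9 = -0.22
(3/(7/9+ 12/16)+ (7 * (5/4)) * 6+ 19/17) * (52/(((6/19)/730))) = 3748176094/561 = 6681240.81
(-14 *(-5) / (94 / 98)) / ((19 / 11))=37730 / 893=42.25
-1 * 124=-124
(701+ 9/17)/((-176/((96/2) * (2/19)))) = -71556/3553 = -20.14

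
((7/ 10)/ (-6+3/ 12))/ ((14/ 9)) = -9/ 115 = -0.08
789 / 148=5.33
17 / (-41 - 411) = -17 / 452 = -0.04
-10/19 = -0.53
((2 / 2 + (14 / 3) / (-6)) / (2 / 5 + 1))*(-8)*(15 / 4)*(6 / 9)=-200 / 63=-3.17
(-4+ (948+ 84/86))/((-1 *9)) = -105.00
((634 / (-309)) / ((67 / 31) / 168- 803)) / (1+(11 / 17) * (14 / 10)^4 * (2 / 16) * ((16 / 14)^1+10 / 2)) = 93553040000 / 106496115272469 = 0.00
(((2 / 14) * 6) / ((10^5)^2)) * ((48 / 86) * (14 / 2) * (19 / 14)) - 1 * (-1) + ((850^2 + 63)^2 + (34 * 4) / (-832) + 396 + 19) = 2553708366703581718752223 / 4891250000000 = 522097289384.84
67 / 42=1.60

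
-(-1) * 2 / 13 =2 / 13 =0.15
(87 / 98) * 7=87 / 14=6.21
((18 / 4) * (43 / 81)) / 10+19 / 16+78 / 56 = 14209 / 5040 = 2.82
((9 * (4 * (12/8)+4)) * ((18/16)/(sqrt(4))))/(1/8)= 405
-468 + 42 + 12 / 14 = -2976 / 7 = -425.14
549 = 549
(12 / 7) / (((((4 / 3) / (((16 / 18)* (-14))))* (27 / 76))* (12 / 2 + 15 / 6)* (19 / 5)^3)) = -16000 / 165699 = -0.10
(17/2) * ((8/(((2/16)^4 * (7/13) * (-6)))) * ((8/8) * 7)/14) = -905216/21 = -43105.52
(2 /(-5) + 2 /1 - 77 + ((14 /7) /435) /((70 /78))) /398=-0.19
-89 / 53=-1.68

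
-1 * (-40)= 40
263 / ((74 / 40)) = 5260 / 37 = 142.16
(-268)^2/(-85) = -71824/85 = -844.99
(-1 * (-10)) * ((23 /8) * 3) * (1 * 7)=2415 /4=603.75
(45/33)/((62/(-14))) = -105/341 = -0.31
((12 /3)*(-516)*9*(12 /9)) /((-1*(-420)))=-2064 /35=-58.97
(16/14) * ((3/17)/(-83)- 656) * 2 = -14809904/9877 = -1499.43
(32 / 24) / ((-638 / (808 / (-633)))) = 1616 / 605781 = 0.00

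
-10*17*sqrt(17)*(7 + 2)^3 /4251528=-85*sqrt(17) /2916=-0.12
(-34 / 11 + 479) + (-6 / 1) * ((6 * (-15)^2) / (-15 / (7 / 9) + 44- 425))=2548695 / 5137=496.14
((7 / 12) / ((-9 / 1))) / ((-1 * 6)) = 7 / 648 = 0.01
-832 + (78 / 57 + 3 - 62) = -16903 / 19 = -889.63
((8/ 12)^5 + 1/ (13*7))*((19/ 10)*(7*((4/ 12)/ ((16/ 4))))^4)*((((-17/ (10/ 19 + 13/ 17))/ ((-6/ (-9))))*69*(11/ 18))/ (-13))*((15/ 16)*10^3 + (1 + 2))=1193975268890789/ 631293751296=1891.31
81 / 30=2.70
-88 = -88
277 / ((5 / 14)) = 3878 / 5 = 775.60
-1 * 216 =-216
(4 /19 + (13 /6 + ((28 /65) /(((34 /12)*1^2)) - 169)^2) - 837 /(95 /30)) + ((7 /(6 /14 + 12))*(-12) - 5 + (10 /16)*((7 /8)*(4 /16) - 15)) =14584699078830847 /516698707200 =28226.70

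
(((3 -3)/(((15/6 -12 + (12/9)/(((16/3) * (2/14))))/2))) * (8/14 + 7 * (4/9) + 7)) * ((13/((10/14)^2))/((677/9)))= 0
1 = 1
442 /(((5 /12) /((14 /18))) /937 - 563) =-11596312 /14770853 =-0.79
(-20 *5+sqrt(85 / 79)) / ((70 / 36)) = -360 / 7+18 *sqrt(6715) / 2765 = -50.90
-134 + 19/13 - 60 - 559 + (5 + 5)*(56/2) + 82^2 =81282/13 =6252.46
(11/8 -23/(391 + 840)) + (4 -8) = -26035/9848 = -2.64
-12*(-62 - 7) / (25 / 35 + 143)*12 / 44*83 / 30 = 120267 / 27665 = 4.35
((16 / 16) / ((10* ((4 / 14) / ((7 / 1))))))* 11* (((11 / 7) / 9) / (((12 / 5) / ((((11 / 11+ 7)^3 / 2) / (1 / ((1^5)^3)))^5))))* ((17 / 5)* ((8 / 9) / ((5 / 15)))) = 7915933964173312 / 405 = 19545515960921.76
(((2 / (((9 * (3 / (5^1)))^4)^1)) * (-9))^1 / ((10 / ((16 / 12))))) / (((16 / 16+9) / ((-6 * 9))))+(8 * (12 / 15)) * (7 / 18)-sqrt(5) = 82148 / 32805-sqrt(5) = 0.27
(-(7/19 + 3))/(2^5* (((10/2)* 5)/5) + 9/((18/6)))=-64/3097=-0.02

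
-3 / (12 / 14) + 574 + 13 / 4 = 2295 / 4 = 573.75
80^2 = 6400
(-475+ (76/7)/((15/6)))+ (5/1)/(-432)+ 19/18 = -469.61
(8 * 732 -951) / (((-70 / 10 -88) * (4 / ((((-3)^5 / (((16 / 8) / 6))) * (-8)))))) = -1430298 / 19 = -75278.84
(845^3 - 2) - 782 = 603350341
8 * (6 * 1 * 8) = 384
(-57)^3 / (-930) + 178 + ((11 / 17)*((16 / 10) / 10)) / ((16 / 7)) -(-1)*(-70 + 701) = 53130957 / 52700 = 1008.18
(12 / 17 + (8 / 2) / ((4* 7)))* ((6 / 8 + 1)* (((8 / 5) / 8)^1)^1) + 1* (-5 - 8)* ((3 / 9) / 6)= -1301 / 3060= -0.43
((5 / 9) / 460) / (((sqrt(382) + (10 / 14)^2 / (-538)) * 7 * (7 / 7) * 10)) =0.00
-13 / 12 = -1.08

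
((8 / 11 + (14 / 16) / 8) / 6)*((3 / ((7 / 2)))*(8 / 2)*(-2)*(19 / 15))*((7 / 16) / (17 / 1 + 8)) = -11191 / 528000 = -0.02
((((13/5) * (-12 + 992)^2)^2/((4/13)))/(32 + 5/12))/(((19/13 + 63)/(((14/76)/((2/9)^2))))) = 112026826718024400/3096829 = 36174689244.39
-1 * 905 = -905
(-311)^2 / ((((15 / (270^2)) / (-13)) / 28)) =-171103317840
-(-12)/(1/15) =180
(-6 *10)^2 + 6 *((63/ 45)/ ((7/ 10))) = 3612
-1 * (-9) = 9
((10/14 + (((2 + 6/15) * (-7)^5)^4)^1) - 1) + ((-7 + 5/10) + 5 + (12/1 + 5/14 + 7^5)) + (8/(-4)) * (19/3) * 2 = 34746021112893151905581/13125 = 2647315894315668716.62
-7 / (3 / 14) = -98 / 3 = -32.67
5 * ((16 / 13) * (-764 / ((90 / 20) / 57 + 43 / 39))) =-6967680 / 1751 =-3979.26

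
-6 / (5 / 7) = -42 / 5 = -8.40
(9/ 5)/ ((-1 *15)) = -3/ 25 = -0.12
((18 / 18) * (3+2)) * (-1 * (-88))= 440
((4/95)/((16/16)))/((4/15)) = 3/19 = 0.16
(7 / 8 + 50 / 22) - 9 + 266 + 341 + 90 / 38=1009079 / 1672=603.52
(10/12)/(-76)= -5/456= -0.01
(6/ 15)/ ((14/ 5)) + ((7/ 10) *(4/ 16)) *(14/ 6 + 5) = 1.43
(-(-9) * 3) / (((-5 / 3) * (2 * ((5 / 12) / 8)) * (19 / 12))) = -46656 / 475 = -98.22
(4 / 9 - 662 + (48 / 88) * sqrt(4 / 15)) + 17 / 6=-11857 / 18 + 4 * sqrt(15) / 55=-658.44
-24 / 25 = -0.96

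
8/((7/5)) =40/7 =5.71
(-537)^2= 288369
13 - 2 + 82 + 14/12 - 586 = -2951/6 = -491.83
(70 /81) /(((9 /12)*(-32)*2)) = -35 /1944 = -0.02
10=10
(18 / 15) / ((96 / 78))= 0.98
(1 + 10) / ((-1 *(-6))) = 11 / 6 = 1.83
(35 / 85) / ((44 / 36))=63 / 187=0.34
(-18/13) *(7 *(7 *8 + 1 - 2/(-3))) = -7266/13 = -558.92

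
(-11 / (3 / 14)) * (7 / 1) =-1078 / 3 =-359.33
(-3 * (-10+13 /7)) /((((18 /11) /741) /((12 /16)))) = 464607 /56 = 8296.55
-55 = -55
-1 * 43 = -43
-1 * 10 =-10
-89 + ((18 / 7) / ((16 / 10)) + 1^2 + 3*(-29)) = -4855 / 28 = -173.39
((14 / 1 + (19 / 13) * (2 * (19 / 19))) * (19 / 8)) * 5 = 200.96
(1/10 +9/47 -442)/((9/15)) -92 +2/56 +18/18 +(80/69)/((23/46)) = -74897527/90804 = -824.83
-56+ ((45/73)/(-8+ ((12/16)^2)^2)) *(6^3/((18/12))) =-9699976/143591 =-67.55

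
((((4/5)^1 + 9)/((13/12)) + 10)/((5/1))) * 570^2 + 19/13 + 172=16091303/13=1237792.54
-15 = -15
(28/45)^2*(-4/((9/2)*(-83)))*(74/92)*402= 15548288/11597175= 1.34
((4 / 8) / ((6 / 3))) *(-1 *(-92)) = 23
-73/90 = -0.81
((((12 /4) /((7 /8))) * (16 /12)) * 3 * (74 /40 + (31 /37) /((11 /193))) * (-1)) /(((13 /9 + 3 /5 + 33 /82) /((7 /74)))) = -1193071464 /135967711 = -8.77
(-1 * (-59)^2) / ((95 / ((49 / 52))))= -170569 / 4940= -34.53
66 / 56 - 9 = -219 / 28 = -7.82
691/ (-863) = -691/ 863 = -0.80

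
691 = 691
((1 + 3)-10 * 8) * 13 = -988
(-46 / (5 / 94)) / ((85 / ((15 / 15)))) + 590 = 246426 / 425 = 579.83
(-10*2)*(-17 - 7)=480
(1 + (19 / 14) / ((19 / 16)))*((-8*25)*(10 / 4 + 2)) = -13500 / 7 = -1928.57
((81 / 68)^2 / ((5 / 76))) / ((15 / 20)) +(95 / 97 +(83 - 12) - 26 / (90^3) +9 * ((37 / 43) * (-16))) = -10180864222747 / 439375225500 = -23.17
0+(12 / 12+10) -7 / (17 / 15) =82 / 17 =4.82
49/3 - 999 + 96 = -2660/3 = -886.67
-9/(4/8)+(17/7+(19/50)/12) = -65267/4200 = -15.54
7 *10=70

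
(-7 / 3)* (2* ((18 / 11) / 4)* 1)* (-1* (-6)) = -11.45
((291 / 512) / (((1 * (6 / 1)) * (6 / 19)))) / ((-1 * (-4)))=1843 / 24576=0.07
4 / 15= 0.27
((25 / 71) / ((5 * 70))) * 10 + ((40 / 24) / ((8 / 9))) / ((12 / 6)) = 0.95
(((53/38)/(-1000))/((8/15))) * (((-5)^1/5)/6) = 53/121600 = 0.00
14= 14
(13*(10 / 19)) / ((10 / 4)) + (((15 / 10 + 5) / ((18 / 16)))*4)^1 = 4420 / 171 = 25.85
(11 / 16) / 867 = 11 / 13872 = 0.00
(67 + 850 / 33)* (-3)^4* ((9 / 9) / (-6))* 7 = -192843 / 22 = -8765.59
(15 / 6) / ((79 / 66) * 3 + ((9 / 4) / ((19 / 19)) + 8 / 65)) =7150 / 17057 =0.42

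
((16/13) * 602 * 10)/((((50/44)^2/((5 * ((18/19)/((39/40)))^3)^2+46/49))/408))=132897283893104456133636096/2583051855744917375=51449715.81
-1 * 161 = -161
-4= -4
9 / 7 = 1.29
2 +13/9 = 31/9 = 3.44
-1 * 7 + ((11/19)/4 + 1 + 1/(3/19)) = 109/228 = 0.48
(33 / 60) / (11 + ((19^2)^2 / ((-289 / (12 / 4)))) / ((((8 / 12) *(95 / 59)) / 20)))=-3179 / 145621580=-0.00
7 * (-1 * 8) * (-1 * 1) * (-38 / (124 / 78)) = -41496 / 31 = -1338.58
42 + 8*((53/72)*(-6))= 20/3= 6.67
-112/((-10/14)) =784/5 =156.80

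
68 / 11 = 6.18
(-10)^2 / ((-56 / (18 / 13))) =-225 / 91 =-2.47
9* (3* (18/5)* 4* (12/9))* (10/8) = 648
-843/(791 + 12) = -843/803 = -1.05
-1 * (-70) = 70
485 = 485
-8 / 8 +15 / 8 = 7 / 8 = 0.88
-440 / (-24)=55 / 3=18.33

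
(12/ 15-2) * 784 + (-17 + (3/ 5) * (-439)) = -6106/ 5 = -1221.20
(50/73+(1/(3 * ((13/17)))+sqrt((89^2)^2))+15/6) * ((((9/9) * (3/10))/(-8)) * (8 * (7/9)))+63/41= -12939479357/7003620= -1847.54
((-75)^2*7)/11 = 39375/11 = 3579.55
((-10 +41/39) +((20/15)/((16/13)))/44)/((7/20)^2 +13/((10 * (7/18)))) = -2.58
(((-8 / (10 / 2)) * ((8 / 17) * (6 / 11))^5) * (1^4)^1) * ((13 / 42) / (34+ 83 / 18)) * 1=-79498838016 / 5562382904622775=-0.00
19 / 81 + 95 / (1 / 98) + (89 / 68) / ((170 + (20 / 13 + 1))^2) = 9310.23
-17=-17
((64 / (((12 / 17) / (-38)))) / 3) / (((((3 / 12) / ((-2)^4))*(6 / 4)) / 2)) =-2646016 / 27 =-98000.59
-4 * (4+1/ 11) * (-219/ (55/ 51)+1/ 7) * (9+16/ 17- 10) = -2812608/ 14399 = -195.33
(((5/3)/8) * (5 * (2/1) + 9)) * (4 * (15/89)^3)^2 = 721406250/496981290961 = 0.00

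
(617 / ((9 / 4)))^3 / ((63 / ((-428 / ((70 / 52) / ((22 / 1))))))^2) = 900979815571667566592 / 3544416225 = 254196956107.11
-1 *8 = -8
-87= -87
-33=-33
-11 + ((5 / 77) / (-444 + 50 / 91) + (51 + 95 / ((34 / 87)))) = 1068119385 / 3773099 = 283.09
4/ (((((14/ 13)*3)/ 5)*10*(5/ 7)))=13/ 15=0.87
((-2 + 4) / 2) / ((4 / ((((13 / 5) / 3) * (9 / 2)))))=39 / 40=0.98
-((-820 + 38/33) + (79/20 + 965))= -99067/660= -150.10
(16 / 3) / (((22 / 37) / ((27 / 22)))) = 1332 / 121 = 11.01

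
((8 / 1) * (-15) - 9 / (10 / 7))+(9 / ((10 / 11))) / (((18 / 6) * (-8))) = -10137 / 80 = -126.71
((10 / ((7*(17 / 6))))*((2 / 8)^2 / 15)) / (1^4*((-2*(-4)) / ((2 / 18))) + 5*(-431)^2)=1 / 442145452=0.00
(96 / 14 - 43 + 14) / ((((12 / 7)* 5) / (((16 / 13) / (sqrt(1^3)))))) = -3.18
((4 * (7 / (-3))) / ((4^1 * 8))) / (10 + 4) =-1 / 48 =-0.02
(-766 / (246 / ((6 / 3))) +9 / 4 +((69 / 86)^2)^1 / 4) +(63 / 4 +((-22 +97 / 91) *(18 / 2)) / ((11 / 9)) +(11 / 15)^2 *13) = -36941879641463 / 273185312400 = -135.23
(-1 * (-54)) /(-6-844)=-27 /425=-0.06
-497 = -497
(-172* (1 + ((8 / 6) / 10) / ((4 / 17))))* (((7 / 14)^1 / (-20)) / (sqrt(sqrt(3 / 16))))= 10.24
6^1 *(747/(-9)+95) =72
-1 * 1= -1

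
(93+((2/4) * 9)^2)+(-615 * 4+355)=-7967/4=-1991.75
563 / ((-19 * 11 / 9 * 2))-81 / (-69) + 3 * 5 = 38955 / 9614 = 4.05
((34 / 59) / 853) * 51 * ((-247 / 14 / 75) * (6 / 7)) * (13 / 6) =-0.02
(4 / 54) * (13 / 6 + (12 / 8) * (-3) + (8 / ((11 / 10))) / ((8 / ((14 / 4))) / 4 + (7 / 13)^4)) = 75783106 / 116766441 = 0.65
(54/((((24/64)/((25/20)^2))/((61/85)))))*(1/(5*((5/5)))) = 32.29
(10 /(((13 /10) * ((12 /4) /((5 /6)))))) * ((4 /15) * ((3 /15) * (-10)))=-1.14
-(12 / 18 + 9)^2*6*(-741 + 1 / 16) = 9970055 / 24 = 415418.96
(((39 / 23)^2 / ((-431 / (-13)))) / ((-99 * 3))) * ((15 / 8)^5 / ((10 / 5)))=-556115625 / 164363567104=-0.00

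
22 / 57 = 0.39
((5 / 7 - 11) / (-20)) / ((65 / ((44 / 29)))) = 792 / 65975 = 0.01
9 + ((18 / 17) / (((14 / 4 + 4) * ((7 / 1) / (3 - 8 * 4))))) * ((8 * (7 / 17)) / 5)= 62241 / 7225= 8.61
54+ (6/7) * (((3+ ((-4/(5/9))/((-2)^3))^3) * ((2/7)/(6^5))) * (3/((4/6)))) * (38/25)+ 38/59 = 94786993403/1734600000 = 54.64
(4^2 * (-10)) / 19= -160 / 19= -8.42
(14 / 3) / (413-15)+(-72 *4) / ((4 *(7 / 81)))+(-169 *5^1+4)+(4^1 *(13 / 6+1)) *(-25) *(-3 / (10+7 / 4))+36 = -1557.28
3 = 3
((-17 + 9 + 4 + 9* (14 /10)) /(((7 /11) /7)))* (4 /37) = 10.23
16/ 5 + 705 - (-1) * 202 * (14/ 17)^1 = 74337/ 85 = 874.55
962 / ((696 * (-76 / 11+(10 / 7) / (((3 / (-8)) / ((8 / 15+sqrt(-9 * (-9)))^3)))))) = -24999975 / 59825576912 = -0.00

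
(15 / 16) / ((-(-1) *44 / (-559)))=-8385 / 704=-11.91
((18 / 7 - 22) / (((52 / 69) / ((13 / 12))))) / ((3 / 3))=-391 / 14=-27.93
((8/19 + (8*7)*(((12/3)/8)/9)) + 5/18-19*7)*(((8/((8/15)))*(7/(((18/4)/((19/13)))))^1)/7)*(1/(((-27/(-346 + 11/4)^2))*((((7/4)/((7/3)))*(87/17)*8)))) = 7079705641595/79151904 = 89444.54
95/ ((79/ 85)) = 8075/ 79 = 102.22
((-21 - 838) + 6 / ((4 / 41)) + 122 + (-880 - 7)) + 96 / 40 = -15601 / 10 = -1560.10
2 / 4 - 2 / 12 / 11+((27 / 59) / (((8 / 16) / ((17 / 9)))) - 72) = -135874 / 1947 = -69.79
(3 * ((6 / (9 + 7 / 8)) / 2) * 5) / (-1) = -360 / 79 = -4.56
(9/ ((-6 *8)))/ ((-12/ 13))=0.20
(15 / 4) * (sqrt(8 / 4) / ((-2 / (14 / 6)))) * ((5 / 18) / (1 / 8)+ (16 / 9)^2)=-3815 * sqrt(2) / 162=-33.30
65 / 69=0.94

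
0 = 0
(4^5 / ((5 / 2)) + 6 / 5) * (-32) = -65728 / 5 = -13145.60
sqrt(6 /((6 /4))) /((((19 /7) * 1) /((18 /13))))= 252 /247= 1.02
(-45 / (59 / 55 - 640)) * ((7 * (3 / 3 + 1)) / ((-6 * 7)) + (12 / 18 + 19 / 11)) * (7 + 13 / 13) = 40800 / 35141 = 1.16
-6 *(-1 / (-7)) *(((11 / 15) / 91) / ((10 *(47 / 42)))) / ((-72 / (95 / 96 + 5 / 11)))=61 / 4927104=0.00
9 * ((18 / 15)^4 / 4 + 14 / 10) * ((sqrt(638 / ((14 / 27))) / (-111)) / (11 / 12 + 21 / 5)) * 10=-258984 * sqrt(6699) / 1987825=-10.66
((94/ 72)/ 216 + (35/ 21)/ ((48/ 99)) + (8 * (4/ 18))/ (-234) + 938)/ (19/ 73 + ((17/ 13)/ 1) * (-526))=-992465003/ 724855392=-1.37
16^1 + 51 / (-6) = 15 / 2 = 7.50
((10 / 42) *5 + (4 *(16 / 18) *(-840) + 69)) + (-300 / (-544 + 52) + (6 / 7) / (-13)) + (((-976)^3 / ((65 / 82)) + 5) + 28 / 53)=-3478911686139926 / 2966145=-1172873101.67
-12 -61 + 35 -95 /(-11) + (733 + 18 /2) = 7839 /11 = 712.64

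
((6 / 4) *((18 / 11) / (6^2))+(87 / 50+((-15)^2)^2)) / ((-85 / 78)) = -2171890071 / 46750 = -46457.54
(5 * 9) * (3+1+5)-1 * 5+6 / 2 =403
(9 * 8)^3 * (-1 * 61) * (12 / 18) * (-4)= 60715008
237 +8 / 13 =3089 / 13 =237.62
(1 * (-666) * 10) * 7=-46620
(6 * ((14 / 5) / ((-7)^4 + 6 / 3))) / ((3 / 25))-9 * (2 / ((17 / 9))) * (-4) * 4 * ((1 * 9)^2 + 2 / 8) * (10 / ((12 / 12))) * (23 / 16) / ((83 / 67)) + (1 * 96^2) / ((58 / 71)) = 15244214014879 / 98328357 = 155033.75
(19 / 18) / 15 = 0.07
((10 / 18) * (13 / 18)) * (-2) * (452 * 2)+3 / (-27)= -58769 / 81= -725.54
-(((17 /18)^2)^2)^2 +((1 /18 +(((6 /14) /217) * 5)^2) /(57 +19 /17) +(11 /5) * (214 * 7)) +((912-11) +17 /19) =131791471163520552361261 /31402378659430920960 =4196.86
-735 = -735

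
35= 35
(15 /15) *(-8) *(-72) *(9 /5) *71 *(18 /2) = 3312576 /5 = 662515.20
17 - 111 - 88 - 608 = -790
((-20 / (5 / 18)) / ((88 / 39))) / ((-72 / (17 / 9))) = 221 / 264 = 0.84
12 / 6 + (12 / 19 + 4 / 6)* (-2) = -34 / 57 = -0.60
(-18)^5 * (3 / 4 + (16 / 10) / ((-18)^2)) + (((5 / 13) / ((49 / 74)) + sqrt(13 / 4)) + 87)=-4543146487 / 3185 + sqrt(13) / 2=-1426417.82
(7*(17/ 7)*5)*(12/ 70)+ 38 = 368/ 7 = 52.57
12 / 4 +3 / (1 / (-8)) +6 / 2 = -18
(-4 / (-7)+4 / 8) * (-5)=-5.36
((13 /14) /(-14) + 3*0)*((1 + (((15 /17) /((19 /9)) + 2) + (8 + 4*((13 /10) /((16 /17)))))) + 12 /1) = -4861259 /2532320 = -1.92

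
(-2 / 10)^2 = 1 / 25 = 0.04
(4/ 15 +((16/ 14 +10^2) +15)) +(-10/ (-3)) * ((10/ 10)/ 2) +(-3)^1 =12083/ 105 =115.08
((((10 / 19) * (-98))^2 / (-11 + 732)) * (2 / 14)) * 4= 78400 / 37183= 2.11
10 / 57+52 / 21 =2.65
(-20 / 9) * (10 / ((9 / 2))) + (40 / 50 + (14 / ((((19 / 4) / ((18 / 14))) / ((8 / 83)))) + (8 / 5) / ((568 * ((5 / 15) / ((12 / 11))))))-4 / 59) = -22552764508 / 5885993223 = -3.83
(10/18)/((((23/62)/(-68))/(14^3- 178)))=-54091280/207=-261310.53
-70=-70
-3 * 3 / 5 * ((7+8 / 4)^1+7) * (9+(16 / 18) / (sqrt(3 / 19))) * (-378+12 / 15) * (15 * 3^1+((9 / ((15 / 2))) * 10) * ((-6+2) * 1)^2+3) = 3862528 * sqrt(57) / 5+117324288 / 5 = 29297146.98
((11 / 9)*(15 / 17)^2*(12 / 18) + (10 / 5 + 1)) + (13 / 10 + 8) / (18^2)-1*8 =-1353641 / 312120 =-4.34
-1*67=-67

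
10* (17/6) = 85/3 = 28.33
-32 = -32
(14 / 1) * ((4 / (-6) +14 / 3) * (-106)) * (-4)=23744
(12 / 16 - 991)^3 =-62146192681 / 64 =-971034260.64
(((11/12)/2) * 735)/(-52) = -6.48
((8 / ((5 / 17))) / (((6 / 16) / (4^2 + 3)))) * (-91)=-1881152 / 15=-125410.13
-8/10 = -4/5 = -0.80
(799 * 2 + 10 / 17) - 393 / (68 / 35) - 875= 521.31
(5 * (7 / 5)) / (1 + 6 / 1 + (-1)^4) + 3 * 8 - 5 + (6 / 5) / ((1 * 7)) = 5613 / 280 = 20.05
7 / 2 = 3.50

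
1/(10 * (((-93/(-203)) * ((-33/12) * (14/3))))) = -29/1705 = -0.02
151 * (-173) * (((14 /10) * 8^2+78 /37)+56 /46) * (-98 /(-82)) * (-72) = 36440648333712 /174455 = 208882796.90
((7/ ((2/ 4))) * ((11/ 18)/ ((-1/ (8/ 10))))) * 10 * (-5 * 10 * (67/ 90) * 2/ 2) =206360/ 81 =2547.65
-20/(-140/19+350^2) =-19/116368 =-0.00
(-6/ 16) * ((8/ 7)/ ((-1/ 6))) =18/ 7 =2.57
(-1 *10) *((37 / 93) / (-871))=370 / 81003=0.00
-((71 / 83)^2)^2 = -25411681 / 47458321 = -0.54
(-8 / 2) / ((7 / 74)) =-296 / 7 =-42.29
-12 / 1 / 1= -12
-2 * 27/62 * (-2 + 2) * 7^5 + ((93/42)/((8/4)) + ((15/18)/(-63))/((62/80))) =25547/23436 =1.09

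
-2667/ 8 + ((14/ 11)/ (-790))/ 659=-7636567841/ 22906840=-333.38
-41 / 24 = -1.71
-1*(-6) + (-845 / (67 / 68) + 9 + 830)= -845 / 67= -12.61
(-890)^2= 792100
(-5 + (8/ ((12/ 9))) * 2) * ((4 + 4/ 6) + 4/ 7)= 110/ 3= 36.67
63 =63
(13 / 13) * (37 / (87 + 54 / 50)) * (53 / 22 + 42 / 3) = 333925 / 48444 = 6.89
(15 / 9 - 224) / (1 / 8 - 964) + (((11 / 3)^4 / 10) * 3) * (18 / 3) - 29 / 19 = 324.06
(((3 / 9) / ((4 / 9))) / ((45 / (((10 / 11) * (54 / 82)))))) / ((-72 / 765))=-765 / 7216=-0.11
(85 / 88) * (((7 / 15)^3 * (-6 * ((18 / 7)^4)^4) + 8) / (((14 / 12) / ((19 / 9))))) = -2179157095334628708286 / 559534035100425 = -3894592.57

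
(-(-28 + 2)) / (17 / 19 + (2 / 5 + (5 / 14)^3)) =19.40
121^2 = 14641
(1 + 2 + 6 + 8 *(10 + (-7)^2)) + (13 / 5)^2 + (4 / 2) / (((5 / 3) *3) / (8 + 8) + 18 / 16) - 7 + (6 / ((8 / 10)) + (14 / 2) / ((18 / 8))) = 5100091 / 10350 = 492.76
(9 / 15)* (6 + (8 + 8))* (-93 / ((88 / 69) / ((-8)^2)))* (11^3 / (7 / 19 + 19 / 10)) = -15578833248 / 431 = -36145784.80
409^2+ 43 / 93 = 15557176 / 93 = 167281.46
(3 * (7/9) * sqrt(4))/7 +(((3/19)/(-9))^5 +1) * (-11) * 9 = -6574042834/66854673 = -98.33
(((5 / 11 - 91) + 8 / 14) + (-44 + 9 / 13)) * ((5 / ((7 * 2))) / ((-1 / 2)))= 667075 / 7007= 95.20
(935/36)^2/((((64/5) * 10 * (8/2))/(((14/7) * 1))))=874225/331776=2.63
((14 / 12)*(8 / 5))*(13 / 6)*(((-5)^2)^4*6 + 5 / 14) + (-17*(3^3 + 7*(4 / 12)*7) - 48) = 85305451 / 9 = 9478383.44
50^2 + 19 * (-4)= 2424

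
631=631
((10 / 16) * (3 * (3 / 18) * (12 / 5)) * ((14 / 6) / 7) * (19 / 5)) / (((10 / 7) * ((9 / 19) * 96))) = 2527 / 172800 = 0.01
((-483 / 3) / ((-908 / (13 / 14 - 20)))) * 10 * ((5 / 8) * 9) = -1381725 / 7264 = -190.22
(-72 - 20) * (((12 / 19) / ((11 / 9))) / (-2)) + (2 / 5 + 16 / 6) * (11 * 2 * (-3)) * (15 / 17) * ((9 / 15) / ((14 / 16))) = -12272616 / 124355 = -98.69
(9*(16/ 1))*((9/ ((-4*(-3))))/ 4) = 27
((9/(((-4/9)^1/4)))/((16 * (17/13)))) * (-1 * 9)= 9477/272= 34.84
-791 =-791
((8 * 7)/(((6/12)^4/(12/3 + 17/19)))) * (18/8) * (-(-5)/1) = 937440/19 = 49338.95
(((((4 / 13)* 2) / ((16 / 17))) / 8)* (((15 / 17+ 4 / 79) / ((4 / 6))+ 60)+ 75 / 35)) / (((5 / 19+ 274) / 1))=840731 / 44399264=0.02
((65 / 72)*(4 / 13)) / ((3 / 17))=85 / 54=1.57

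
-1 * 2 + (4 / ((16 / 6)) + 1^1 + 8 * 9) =145 / 2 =72.50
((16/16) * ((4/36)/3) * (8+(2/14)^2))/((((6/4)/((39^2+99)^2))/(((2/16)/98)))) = 1591650/2401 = 662.91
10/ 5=2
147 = 147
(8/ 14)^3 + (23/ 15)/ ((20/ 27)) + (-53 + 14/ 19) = -32589281/ 651700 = -50.01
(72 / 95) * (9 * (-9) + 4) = -5544 / 95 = -58.36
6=6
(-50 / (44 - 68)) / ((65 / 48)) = 20 / 13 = 1.54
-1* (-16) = 16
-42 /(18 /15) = -35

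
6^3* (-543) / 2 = -58644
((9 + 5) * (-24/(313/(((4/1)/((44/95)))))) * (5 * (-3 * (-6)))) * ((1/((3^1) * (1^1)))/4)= -239400/3443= -69.53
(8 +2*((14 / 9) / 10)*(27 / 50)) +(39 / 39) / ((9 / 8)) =10189 / 1125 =9.06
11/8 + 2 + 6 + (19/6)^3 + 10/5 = 2329/54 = 43.13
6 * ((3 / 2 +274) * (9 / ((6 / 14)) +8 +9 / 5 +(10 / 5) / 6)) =257317 / 5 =51463.40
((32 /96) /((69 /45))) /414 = 5 /9522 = 0.00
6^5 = 7776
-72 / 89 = -0.81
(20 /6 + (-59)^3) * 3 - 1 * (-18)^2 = -616451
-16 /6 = -8 /3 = -2.67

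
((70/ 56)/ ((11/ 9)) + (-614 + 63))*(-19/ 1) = 459781/ 44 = 10449.57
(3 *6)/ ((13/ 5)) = 90/ 13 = 6.92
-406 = -406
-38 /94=-19 /47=-0.40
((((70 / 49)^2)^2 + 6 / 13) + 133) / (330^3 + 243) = 4295735 / 1121709165759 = 0.00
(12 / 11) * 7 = 84 / 11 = 7.64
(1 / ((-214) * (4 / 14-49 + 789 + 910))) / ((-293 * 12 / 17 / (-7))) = -833 / 8692002048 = -0.00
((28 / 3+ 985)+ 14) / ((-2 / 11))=-33275 / 6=-5545.83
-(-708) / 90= 118 / 15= 7.87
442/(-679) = -442/679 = -0.65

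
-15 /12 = -5 /4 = -1.25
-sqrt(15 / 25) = -sqrt(15) / 5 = -0.77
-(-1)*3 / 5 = 3 / 5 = 0.60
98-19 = 79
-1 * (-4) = 4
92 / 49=1.88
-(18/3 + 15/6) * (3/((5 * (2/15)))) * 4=-153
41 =41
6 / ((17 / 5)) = 30 / 17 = 1.76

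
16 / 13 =1.23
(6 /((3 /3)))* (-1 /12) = -1 /2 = -0.50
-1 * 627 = -627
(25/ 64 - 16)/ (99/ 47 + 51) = -0.29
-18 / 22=-0.82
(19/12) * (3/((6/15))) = 95/8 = 11.88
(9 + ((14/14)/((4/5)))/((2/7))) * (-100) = -2675/2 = -1337.50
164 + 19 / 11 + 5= 1878 / 11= 170.73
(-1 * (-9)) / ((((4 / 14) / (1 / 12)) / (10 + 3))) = 273 / 8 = 34.12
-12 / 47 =-0.26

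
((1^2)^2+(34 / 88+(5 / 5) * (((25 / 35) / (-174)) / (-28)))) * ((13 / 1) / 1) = 6761833 / 375144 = 18.02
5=5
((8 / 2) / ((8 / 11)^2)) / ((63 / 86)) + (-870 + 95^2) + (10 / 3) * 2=4118683 / 504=8171.99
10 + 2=12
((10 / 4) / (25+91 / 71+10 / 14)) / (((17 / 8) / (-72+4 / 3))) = -2107280 / 684267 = -3.08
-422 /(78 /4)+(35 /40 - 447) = -145943 /312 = -467.77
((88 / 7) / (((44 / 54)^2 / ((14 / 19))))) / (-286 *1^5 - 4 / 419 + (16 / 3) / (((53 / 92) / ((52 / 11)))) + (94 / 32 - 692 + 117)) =-3108269376 / 181411957421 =-0.02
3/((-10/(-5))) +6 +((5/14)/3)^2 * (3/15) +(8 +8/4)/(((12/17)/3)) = 88205/1764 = 50.00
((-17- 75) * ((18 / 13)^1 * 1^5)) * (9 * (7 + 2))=-134136 / 13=-10318.15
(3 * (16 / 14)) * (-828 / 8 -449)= -13260 / 7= -1894.29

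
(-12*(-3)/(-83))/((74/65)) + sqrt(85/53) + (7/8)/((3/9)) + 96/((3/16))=sqrt(4505)/53 + 12633947/24568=515.51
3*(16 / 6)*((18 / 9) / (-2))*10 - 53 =-133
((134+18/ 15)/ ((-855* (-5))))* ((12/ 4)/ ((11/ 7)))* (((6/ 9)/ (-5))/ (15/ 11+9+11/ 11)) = -9464/ 13359375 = -0.00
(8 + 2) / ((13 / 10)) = 100 / 13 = 7.69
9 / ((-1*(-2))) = 9 / 2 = 4.50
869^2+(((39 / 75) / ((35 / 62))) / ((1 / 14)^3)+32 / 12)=284134231 / 375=757691.28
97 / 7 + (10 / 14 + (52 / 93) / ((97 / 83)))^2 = 60928611928 / 3987543609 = 15.28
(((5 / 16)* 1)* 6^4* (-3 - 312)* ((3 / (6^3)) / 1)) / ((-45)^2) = -7 / 8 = -0.88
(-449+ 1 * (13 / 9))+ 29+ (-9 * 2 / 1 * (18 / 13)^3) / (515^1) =-4263135769 / 10183095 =-418.65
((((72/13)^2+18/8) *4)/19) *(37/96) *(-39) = -823509/7904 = -104.19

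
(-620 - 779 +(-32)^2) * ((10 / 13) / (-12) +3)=-28625 / 26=-1100.96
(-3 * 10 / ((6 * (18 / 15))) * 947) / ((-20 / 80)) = 47350 / 3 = 15783.33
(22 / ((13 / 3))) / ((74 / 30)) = 990 / 481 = 2.06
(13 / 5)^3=2197 / 125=17.58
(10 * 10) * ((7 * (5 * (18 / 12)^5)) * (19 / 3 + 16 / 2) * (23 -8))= 45714375 / 8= 5714296.88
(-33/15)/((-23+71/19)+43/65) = 2717/22973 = 0.12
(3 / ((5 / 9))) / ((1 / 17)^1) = 459 / 5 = 91.80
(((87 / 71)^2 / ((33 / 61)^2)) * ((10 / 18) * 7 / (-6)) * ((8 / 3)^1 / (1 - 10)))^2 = 191940845259091600 / 197723910945541761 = 0.97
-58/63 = -0.92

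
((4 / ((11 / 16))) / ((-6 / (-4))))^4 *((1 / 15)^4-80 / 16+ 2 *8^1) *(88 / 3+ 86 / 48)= 1550909603577856 / 20012416875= 77497.37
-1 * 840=-840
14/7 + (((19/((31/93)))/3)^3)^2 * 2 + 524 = 94092288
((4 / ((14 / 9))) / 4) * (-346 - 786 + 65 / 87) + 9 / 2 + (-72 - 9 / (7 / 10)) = -163941 / 203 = -807.59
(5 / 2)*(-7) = -17.50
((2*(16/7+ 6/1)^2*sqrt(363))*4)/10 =148016*sqrt(3)/245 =1046.41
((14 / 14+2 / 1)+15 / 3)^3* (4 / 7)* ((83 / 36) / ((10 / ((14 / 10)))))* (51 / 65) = 361216 / 4875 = 74.10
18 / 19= 0.95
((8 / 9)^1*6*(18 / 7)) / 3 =32 / 7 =4.57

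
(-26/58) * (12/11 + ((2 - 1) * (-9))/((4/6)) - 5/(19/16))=90311/12122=7.45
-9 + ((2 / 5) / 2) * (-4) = -49 / 5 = -9.80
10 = 10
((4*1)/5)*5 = 4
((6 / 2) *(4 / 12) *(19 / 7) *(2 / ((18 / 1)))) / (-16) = -19 / 1008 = -0.02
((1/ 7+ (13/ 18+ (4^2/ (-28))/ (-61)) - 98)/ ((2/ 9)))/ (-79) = 746507/ 134932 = 5.53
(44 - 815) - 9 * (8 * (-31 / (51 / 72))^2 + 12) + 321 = -40015854 / 289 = -138463.16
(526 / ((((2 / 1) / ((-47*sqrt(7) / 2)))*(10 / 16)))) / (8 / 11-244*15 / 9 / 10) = 815826*sqrt(7) / 3295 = 655.08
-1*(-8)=8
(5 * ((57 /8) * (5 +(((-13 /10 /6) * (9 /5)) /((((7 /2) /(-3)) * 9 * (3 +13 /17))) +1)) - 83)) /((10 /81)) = -583216443 /358400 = -1627.28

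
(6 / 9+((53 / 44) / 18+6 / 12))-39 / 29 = -2555 / 22968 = -0.11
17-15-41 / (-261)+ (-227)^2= 51531.16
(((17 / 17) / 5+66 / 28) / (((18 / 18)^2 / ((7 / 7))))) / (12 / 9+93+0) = 537 / 19810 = 0.03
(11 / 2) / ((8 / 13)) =143 / 16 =8.94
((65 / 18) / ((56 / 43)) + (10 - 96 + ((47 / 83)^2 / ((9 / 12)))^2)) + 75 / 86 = -82.17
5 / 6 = 0.83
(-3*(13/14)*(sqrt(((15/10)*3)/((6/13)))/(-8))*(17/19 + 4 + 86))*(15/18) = 82.36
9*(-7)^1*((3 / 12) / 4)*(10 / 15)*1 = -2.62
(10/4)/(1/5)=25/2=12.50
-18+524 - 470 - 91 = -55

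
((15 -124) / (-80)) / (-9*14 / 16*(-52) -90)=109 / 25560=0.00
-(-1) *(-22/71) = -22/71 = -0.31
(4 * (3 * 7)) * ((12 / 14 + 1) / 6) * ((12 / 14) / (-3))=-52 / 7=-7.43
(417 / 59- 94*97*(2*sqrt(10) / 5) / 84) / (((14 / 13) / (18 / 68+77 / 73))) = 17753775 / 2050132- 38819885*sqrt(10) / 729708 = -159.57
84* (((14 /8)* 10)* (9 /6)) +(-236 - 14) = 1955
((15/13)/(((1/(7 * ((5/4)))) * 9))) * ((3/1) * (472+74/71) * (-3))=-8816325/1846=-4775.91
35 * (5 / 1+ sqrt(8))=70 * sqrt(2)+ 175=273.99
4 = 4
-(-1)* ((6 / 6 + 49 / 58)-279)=-16075 / 58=-277.16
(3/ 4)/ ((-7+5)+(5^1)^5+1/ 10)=15/ 62462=0.00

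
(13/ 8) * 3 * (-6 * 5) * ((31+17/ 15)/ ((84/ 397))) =-1243801/ 56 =-22210.73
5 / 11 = 0.45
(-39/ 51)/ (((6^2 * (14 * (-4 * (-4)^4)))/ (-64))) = -13/ 137088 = -0.00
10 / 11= 0.91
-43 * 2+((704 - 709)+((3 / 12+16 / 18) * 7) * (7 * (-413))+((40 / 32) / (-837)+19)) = -23119.70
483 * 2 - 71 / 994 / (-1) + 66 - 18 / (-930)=2239637 / 2170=1032.09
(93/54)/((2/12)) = 31/3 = 10.33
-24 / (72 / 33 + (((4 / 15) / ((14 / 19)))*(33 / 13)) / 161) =-10.97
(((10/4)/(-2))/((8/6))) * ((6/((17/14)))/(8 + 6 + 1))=-21/68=-0.31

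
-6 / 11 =-0.55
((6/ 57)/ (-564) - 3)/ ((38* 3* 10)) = -3215/ 1221624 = -0.00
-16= -16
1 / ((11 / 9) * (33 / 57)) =171 / 121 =1.41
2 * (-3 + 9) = 12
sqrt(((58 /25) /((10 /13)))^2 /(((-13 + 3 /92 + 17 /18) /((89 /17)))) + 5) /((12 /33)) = sqrt(465009396898145) /7692500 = 2.80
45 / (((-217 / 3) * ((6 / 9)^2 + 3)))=-1215 / 6727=-0.18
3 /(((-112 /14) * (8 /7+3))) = -21 /232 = -0.09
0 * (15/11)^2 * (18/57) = 0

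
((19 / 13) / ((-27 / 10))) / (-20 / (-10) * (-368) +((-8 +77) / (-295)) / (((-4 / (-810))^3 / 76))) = 22420 / 6113741033673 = 0.00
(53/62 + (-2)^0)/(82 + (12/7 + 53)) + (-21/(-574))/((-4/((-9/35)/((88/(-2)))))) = 18409981/1362308640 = 0.01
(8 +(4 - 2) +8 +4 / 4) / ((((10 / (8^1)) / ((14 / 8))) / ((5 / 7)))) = 19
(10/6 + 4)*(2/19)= 34/57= 0.60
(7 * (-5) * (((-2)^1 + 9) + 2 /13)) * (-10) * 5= 162750 /13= 12519.23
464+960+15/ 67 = 95423/ 67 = 1424.22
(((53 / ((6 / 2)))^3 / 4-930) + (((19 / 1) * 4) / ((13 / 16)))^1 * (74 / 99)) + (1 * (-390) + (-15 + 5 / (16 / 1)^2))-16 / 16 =111125545 / 988416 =112.43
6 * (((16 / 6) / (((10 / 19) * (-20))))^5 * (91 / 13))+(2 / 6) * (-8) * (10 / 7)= -21336407702 / 5537109375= -3.85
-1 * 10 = -10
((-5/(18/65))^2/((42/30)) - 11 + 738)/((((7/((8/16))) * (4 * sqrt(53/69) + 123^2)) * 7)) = 84167843143/130009436200392 - 2176961 * sqrt(3657)/877563694352646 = 0.00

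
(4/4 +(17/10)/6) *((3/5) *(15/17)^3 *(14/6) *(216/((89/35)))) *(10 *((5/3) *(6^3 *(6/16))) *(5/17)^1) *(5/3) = 515721937500/7433369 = 69379.30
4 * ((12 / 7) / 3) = 16 / 7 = 2.29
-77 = -77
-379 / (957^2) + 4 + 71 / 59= 281143282 / 54035091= 5.20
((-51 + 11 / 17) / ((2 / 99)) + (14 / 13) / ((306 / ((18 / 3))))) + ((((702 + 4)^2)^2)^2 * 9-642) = 368293154162116947623057732 / 663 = 555494953487355878767809.50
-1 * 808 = -808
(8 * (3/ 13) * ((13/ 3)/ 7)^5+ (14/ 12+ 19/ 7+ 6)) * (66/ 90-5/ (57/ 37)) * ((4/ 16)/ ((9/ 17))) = -83257030783/ 6983812710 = -11.92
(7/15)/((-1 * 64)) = -0.01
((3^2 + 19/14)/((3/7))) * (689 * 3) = 99905/2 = 49952.50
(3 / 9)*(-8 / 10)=-4 / 15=-0.27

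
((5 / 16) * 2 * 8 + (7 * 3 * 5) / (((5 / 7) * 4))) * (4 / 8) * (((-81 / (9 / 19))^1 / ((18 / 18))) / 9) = -3173 / 8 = -396.62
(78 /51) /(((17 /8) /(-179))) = -37232 /289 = -128.83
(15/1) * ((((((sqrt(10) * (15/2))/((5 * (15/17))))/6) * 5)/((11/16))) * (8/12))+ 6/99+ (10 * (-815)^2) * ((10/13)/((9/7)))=680 * sqrt(10)/33+ 5114532578/1287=3974060.95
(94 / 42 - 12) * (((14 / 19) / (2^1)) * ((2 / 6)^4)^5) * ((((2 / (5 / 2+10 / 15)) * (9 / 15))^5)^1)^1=-0.00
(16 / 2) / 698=0.01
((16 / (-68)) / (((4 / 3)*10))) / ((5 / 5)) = -3 / 170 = -0.02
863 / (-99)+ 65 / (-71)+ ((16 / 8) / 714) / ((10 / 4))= -9.63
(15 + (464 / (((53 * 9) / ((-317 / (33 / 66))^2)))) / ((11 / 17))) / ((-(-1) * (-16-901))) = -3170707633 / 4811499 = -658.99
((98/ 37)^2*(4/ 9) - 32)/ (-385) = 355856/ 4743585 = 0.08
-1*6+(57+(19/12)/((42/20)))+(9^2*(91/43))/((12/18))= 836761/2709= 308.88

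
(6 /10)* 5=3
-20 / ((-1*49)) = 20 / 49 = 0.41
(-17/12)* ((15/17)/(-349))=5/1396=0.00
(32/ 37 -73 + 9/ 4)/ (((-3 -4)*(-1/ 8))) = -20686/ 259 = -79.87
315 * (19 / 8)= 748.12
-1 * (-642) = 642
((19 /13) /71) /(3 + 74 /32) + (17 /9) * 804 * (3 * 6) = 2144646184 /78455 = 27336.00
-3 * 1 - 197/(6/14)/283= -3926/849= -4.62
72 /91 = 0.79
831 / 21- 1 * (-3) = 298 / 7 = 42.57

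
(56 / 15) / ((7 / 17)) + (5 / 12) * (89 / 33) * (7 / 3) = 69431 / 5940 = 11.69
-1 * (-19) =19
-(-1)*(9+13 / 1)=22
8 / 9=0.89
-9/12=-3/4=-0.75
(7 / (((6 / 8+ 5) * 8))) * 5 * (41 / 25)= 287 / 230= 1.25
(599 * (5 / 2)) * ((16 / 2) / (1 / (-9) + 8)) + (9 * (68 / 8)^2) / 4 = 1909791 / 1136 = 1681.15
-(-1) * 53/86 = 53/86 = 0.62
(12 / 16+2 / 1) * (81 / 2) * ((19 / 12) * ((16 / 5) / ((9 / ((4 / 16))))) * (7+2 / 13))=58311 / 520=112.14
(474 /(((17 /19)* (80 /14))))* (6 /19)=4977 /170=29.28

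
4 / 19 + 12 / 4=61 / 19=3.21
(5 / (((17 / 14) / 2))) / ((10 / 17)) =14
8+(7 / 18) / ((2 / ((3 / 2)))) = 199 / 24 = 8.29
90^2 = 8100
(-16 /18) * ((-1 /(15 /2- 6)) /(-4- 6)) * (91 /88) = -91 /1485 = -0.06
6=6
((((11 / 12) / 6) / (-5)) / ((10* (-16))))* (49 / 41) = 539 / 2361600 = 0.00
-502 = -502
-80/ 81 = -0.99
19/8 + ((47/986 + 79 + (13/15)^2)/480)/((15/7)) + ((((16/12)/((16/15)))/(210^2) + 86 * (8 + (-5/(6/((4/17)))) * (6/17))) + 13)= 928072274715829/1330567560000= 697.50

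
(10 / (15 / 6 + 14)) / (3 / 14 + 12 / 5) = 1400 / 6039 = 0.23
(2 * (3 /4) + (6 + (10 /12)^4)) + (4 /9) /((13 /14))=142549 /16848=8.46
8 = 8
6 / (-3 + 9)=1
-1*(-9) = 9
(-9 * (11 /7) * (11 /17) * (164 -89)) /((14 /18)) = -735075 /833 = -882.44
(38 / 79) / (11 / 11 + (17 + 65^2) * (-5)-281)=-19 / 848855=-0.00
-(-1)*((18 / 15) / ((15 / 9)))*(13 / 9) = 26 / 25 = 1.04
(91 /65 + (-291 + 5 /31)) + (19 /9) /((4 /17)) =-1565003 /5580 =-280.47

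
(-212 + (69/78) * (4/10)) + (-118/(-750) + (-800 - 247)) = -6135133/4875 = -1258.49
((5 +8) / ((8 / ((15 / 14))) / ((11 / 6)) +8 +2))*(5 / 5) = 715 / 774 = 0.92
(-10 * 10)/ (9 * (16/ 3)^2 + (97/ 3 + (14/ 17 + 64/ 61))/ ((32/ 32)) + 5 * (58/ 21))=-725900/ 2206849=-0.33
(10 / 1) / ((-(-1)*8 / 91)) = 455 / 4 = 113.75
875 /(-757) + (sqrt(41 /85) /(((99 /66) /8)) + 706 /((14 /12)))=16 * sqrt(3485) /255 + 3200527 /5299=607.69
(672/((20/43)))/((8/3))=2709/5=541.80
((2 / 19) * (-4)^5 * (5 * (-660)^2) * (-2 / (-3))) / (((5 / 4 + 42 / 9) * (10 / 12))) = -42821222400 / 1349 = -31742937.29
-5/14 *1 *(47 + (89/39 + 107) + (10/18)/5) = -6535/117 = -55.85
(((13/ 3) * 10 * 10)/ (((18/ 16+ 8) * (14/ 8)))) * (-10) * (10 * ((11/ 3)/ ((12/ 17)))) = -194480000/ 13797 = -14095.82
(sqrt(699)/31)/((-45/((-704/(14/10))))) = 704 *sqrt(699)/1953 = 9.53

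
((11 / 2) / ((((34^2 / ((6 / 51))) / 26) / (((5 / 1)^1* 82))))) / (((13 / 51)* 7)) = 6765 / 2023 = 3.34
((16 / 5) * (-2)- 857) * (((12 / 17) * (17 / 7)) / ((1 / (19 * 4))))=-3937104 / 35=-112488.69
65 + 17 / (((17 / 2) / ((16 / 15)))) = 1007 / 15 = 67.13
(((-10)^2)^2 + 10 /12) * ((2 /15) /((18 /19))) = 228019 /162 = 1407.52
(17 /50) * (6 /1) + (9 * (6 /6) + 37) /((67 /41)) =50567 /1675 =30.19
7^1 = 7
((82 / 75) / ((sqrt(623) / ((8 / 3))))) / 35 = 656 * sqrt(623) / 4906125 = 0.00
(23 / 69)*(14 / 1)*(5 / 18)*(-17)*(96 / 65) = -3808 / 117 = -32.55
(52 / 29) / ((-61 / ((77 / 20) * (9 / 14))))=-1287 / 17690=-0.07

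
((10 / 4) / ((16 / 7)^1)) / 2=35 / 64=0.55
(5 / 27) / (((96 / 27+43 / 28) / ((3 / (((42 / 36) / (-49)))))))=-5880 / 1283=-4.58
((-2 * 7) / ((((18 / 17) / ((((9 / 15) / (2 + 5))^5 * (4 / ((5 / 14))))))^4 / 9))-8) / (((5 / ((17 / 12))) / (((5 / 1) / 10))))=-4810604194940984683747439222087 / 4244650760242044925689697265625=-1.13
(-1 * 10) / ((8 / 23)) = -115 / 4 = -28.75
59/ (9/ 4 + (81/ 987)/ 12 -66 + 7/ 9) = -349398/ 372881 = -0.94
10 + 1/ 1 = 11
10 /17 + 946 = 16092 /17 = 946.59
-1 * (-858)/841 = 858/841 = 1.02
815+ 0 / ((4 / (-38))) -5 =810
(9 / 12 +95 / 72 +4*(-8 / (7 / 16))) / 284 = -35821 / 143136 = -0.25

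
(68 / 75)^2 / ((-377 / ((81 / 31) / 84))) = -3468 / 51130625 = -0.00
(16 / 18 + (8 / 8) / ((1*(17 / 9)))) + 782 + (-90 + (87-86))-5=105481 / 153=689.42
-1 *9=-9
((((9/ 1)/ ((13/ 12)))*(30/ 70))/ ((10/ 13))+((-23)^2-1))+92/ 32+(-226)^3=-3231939339/ 280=-11542640.50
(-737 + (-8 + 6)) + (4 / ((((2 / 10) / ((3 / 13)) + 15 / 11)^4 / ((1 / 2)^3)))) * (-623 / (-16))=-433234506393473 / 586869112832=-738.21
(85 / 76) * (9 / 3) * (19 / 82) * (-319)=-81345 / 328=-248.00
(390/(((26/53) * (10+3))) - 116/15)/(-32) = -10417/6240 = -1.67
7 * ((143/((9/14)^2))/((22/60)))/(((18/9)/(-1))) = -89180/27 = -3302.96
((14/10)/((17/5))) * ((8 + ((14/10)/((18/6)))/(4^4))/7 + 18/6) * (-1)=-1.71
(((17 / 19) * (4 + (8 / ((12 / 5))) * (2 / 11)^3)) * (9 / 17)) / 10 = 24078 / 126445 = 0.19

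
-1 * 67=-67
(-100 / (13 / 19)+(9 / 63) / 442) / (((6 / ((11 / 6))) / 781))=-1294947203 / 37128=-34877.91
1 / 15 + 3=46 / 15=3.07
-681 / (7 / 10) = -972.86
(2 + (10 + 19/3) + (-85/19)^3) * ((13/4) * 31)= -295223695/41154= -7173.63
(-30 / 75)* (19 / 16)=-19 / 40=-0.48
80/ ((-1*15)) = -16/ 3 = -5.33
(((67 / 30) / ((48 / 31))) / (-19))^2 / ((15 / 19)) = 4313929 / 590976000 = 0.01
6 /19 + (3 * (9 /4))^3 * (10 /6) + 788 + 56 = 1649983 /1216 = 1356.89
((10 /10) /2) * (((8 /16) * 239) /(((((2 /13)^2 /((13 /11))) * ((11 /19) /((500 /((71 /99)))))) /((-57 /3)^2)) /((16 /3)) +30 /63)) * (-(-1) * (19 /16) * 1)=59875673937625 /401845953956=149.00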